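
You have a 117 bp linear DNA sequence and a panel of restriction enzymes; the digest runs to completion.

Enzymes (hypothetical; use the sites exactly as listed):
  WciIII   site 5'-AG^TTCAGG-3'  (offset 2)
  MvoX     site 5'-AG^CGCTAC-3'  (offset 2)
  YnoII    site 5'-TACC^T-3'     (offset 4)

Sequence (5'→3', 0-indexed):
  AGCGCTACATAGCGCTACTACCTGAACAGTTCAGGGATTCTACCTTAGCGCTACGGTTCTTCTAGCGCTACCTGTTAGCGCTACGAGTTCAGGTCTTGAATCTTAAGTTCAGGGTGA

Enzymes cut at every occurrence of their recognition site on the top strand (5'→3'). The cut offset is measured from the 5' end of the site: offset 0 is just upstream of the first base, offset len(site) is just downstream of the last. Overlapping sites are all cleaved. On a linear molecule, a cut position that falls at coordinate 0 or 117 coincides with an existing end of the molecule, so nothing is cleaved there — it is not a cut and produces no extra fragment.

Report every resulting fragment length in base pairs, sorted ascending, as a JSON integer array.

[2,4,6,7,7,9,10,10,10,15,17,20]

Scan for sites:
  WciIII (AGTTCAGG, off=2): starts [27, 85, 105] → cuts [29, 87, 107]
  MvoX (AGCGCTAC, off=2): starts [0, 10, 46, 63, 76] → cuts [2, 12, 48, 65, 78]
  YnoII (TACCT, off=4): starts [18, 40, 68] → cuts [22, 44, 72]

Pooled cuts: [2, 12, 22, 29, 44, 48, 65, 72, 78, 87, 107]

Fragment lengths:
  [0,2): 2 bp
  [2,12): 10 bp
  [12,22): 10 bp
  [22,29): 7 bp
  [29,44): 15 bp
  [44,48): 4 bp
  [48,65): 17 bp
  [65,72): 7 bp
  [72,78): 6 bp
  [78,87): 9 bp
  [87,107): 20 bp
  [107,117): 10 bp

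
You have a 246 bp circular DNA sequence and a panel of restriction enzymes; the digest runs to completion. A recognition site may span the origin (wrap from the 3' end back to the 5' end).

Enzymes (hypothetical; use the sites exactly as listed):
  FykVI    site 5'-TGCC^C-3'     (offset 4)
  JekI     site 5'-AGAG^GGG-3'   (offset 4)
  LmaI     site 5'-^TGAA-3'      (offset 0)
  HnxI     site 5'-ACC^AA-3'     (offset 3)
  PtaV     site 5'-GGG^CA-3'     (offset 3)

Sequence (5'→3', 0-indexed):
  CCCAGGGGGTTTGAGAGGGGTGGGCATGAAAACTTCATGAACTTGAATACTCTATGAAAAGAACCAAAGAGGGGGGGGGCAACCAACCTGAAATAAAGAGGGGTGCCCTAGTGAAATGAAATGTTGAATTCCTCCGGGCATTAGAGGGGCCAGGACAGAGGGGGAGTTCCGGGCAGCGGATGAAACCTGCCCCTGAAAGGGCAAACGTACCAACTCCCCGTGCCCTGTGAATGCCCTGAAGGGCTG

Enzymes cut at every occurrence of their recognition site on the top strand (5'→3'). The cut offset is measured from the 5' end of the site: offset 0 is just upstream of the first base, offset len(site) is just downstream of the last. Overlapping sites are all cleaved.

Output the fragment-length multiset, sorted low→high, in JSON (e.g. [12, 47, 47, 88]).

[1,2,2,3,4,4,5,5,6,6,7,7,7,8,8,8,8,8,10,11,11,11,11,12,12,13,13,14,14,15]

Per-enzyme occurrences:
  FykVI TGCCC/4: at [103, 187, 220, 231, 244] ⇒ [2, 107, 191, 224, 235]
  JekI AGAGGGG/4: at [13, 67, 96, 142, 156] ⇒ [17, 71, 100, 146, 160]
  LmaI TGAA/0: at [26, 37, 43, 54, 88, 111, 116, 124, 180, 193, 227, 236] ⇒ [26, 37, 43, 54, 88, 111, 116, 124, 180, 193, 227, 236]
  HnxI ACCAA/3: at [62, 81, 208] ⇒ [65, 84, 211]
  PtaV GGGCA/3: at [21, 76, 135, 170, 198] ⇒ [24, 79, 138, 173, 201]

All cut coordinates (distinct, sorted): [2, 17, 24, 26, 37, 43, 54, 65, 71, 79, 84, 88, 100, 107, 111, 116, 124, 138, 146, 160, 173, 180, 191, 193, 201, 211, 224, 227, 235, 236]

Fragment lengths:
  2→17: 15 bp
  17→24: 7 bp
  24→26: 2 bp
  26→37: 11 bp
  37→43: 6 bp
  43→54: 11 bp
  54→65: 11 bp
  65→71: 6 bp
  71→79: 8 bp
  79→84: 5 bp
  84→88: 4 bp
  88→100: 12 bp
  100→107: 7 bp
  107→111: 4 bp
  111→116: 5 bp
  116→124: 8 bp
  124→138: 14 bp
  138→146: 8 bp
  146→160: 14 bp
  160→173: 13 bp
  173→180: 7 bp
  180→191: 11 bp
  191→193: 2 bp
  193→201: 8 bp
  201→211: 10 bp
  211→224: 13 bp
  224→227: 3 bp
  227→235: 8 bp
  235→236: 1 bp
  236→2 (wrap): 246-236+2 = 12 bp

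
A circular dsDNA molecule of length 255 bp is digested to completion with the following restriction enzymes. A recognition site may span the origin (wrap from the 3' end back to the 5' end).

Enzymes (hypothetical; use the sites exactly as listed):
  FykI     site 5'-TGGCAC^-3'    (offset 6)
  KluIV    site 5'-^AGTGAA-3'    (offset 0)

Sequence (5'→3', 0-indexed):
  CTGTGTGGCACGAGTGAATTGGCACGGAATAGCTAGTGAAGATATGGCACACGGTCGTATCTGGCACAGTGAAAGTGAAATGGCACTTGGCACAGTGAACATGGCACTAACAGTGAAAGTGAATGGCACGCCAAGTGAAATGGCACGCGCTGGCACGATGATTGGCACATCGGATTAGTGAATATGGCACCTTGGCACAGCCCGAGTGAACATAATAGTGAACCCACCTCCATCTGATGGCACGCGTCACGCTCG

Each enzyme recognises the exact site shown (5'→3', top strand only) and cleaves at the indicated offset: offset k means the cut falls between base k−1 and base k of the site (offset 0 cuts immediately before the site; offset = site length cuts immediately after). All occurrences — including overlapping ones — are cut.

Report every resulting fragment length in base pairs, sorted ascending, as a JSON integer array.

Site scan:
  FykI (TGGCAC, off=6): starts [5, 19, 44, 61, 80, 87, 101, 123, 140, 150, 162, 184, 192, 237] → cuts [11, 25, 50, 67, 86, 93, 107, 129, 146, 156, 168, 190, 198, 243]
  KluIV (AGTGAA, off=0): starts [12, 34, 67, 73, 93, 111, 117, 133, 176, 204, 216] → cuts [12, 34, 67, 73, 93, 111, 117, 133, 176, 204, 216]

All cut coordinates (distinct, sorted): [11, 12, 25, 34, 50, 67, 73, 86, 93, 107, 111, 117, 129, 133, 146, 156, 168, 176, 190, 198, 204, 216, 243]

Fragments:
  11→12: 1 bp
  12→25: 13 bp
  25→34: 9 bp
  34→50: 16 bp
  50→67: 17 bp
  67→73: 6 bp
  73→86: 13 bp
  86→93: 7 bp
  93→107: 14 bp
  107→111: 4 bp
  111→117: 6 bp
  117→129: 12 bp
  129→133: 4 bp
  133→146: 13 bp
  146→156: 10 bp
  156→168: 12 bp
  168→176: 8 bp
  176→190: 14 bp
  190→198: 8 bp
  198→204: 6 bp
  204→216: 12 bp
  216→243: 27 bp
  243→11 (wrap): 255-243+11 = 23 bp

[1,4,4,6,6,6,7,8,8,9,10,12,12,12,13,13,13,14,14,16,17,23,27]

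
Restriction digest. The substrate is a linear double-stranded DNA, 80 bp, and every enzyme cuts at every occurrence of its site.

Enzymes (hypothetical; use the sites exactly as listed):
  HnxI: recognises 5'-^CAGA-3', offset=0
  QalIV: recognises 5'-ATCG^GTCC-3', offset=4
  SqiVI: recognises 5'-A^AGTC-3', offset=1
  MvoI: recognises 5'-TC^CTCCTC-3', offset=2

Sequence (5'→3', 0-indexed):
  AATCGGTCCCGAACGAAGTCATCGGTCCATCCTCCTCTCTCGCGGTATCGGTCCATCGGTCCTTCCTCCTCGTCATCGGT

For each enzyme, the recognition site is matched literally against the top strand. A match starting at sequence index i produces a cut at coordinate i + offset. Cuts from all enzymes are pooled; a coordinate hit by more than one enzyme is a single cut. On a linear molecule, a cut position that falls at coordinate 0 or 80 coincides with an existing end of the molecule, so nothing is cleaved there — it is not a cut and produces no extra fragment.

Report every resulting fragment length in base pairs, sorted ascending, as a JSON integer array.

[5,7,7,8,8,11,15,19]

Scan for sites:
  HnxI (CAGA, off=0): no sites
  QalIV ATCGGTCC/4: at [1, 20, 46, 54] ⇒ [5, 24, 50, 58]
  SqiVI AAGTC/1: at [15] ⇒ [16]
  MvoI TCCTCCTC/2: at [29, 63] ⇒ [31, 65]

Pooled cuts: [5, 16, 24, 31, 50, 58, 65]

Fragment lengths:
  [0,5): 5 bp
  [5,16): 11 bp
  [16,24): 8 bp
  [24,31): 7 bp
  [31,50): 19 bp
  [50,58): 8 bp
  [58,65): 7 bp
  [65,80): 15 bp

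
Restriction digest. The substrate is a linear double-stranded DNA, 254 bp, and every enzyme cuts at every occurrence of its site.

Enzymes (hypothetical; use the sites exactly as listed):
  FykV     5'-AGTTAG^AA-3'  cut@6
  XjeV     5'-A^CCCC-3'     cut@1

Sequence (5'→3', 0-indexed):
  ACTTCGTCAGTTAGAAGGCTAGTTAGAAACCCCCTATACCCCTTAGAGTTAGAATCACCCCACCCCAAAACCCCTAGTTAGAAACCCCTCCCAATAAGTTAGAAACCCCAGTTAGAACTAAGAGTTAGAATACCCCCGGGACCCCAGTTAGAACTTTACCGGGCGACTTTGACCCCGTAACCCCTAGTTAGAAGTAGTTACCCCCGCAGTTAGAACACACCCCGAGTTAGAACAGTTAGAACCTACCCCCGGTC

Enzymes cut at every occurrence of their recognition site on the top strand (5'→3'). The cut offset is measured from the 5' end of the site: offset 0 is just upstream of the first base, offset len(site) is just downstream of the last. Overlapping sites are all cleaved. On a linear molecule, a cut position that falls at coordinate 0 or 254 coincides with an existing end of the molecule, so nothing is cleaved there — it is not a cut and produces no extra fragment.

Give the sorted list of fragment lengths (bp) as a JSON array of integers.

Site scan:
  FykV AGTTAGAA/6: at [8, 20, 46, 75, 96, 109, 122, 145, 185, 207, 224, 233] ⇒ [14, 26, 52, 81, 102, 115, 128, 151, 191, 213, 230, 239]
  XjeV ACCCC/1: at [28, 37, 56, 61, 69, 83, 104, 131, 140, 171, 179, 199, 218, 244] ⇒ [29, 38, 57, 62, 70, 84, 105, 132, 141, 172, 180, 200, 219, 245]

All cut coordinates (distinct, sorted): [14, 26, 29, 38, 52, 57, 62, 70, 81, 84, 102, 105, 115, 128, 132, 141, 151, 172, 180, 191, 200, 213, 219, 230, 239, 245]

Fragments:
  [0,14): 14 bp
  [14,26): 12 bp
  [26,29): 3 bp
  [29,38): 9 bp
  [38,52): 14 bp
  [52,57): 5 bp
  [57,62): 5 bp
  [62,70): 8 bp
  [70,81): 11 bp
  [81,84): 3 bp
  [84,102): 18 bp
  [102,105): 3 bp
  [105,115): 10 bp
  [115,128): 13 bp
  [128,132): 4 bp
  [132,141): 9 bp
  [141,151): 10 bp
  [151,172): 21 bp
  [172,180): 8 bp
  [180,191): 11 bp
  [191,200): 9 bp
  [200,213): 13 bp
  [213,219): 6 bp
  [219,230): 11 bp
  [230,239): 9 bp
  [239,245): 6 bp
  [245,254): 9 bp

[3,3,3,4,5,5,6,6,8,8,9,9,9,9,9,10,10,11,11,11,12,13,13,14,14,18,21]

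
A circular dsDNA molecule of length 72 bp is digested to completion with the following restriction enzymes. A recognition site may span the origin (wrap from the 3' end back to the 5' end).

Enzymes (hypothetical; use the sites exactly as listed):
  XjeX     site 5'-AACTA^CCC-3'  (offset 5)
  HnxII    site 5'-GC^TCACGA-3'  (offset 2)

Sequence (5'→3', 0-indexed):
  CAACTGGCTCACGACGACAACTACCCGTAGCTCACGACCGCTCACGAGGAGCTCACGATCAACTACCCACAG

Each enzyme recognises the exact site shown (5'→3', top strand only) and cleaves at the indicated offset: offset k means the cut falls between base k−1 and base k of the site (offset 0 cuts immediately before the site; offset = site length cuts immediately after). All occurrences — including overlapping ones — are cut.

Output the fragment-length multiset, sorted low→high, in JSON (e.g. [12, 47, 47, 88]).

Scan for sites:
  XjeX AACTACCC/5: at [18, 60] ⇒ [23, 65]
  HnxII GCTCACGA/2: at [6, 29, 39, 50] ⇒ [8, 31, 41, 52]

Pooled cuts: [8, 23, 31, 41, 52, 65]

Fragments:
  8→23: 15 bp
  23→31: 8 bp
  31→41: 10 bp
  41→52: 11 bp
  52→65: 13 bp
  65→8 (wrap): 72-65+8 = 15 bp

[8,10,11,13,15,15]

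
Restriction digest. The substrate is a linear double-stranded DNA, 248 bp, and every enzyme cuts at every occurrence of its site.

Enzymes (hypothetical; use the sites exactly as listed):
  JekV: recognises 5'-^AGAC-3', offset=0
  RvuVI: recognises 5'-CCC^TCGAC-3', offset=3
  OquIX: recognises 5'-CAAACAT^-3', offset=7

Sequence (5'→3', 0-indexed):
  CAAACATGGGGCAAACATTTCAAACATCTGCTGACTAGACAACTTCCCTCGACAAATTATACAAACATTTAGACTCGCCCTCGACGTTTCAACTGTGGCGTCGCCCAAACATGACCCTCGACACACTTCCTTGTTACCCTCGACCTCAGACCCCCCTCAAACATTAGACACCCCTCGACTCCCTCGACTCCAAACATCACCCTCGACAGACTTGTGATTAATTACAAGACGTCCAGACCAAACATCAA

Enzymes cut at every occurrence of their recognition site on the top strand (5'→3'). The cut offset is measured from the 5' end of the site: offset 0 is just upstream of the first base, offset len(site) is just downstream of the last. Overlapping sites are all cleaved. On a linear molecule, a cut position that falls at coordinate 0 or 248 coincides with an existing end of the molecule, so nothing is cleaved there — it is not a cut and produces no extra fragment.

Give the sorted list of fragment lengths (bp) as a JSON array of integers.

[1,2,3,5,5,5,7,8,8,9,9,9,9,10,11,11,12,14,17,19,20,22,32]

Site scan:
  JekV AGAC/0: at [36, 70, 147, 165, 207, 226, 234] ⇒ [36, 70, 147, 165, 207, 226, 234]
  RvuVI CCCTCGAC/3: at [45, 77, 114, 136, 171, 180, 199] ⇒ [48, 80, 117, 139, 174, 183, 202]
  OquIX CAAACAT/7: at [0, 11, 20, 61, 105, 157, 190, 238] ⇒ [7, 18, 27, 68, 112, 164, 197, 245]

Pooled cuts: [7, 18, 27, 36, 48, 68, 70, 80, 112, 117, 139, 147, 164, 165, 174, 183, 197, 202, 207, 226, 234, 245]

Fragment lengths:
  [0,7): 7 bp
  [7,18): 11 bp
  [18,27): 9 bp
  [27,36): 9 bp
  [36,48): 12 bp
  [48,68): 20 bp
  [68,70): 2 bp
  [70,80): 10 bp
  [80,112): 32 bp
  [112,117): 5 bp
  [117,139): 22 bp
  [139,147): 8 bp
  [147,164): 17 bp
  [164,165): 1 bp
  [165,174): 9 bp
  [174,183): 9 bp
  [183,197): 14 bp
  [197,202): 5 bp
  [202,207): 5 bp
  [207,226): 19 bp
  [226,234): 8 bp
  [234,245): 11 bp
  [245,248): 3 bp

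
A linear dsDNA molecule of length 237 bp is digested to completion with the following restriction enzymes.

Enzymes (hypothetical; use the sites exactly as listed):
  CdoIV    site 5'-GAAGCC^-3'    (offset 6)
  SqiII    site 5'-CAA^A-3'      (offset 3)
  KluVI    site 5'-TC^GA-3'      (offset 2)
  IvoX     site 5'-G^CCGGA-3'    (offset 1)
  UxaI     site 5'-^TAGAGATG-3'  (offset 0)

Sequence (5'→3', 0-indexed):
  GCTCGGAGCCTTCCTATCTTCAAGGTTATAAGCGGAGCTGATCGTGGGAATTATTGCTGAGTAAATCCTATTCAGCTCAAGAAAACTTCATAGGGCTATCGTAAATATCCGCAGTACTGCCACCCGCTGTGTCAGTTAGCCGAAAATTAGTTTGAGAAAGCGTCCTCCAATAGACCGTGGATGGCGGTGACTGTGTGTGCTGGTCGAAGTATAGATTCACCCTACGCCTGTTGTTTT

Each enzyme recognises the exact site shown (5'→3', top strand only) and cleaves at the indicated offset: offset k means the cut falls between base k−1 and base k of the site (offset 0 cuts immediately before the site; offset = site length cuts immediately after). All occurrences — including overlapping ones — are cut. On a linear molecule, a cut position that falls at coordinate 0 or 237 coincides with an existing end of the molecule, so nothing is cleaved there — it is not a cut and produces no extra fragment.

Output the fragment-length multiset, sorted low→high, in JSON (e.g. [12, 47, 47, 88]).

Per-enzyme occurrences:
  CdoIV (GAAGCC, off=6): no sites
  SqiII (CAAA, off=3): no sites
  KluVI TCGA/2: at [203] ⇒ [205]
  IvoX (GCCGGA, off=1): no sites
  UxaI (TAGAGATG, off=0): no sites

Pooled cuts: [205]

Fragment lengths:
  [0,205): 205 bp
  [205,237): 32 bp

[32,205]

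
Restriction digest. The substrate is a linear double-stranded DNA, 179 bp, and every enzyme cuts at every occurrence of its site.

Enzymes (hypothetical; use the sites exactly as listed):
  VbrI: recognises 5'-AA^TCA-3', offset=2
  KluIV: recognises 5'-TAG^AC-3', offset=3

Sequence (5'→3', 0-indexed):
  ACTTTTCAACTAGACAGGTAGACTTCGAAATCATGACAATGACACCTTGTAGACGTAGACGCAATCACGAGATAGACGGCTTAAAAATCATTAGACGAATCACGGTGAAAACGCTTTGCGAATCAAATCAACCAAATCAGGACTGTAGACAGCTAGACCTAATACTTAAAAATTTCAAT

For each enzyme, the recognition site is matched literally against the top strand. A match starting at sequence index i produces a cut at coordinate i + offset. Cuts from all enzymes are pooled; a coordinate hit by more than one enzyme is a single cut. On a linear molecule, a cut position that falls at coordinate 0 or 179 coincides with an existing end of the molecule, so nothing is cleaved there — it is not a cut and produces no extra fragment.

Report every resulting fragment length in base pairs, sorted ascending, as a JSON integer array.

[5,5,6,6,7,8,8,9,9,11,12,12,13,22,23,23]

Per-enzyme occurrences:
  VbrI (AATCA, off=2): starts [28, 62, 85, 97, 120, 125, 134] → cuts [30, 64, 87, 99, 122, 127, 136]
  KluIV (TAGAC, off=3): starts [10, 18, 49, 55, 72, 91, 145, 153] → cuts [13, 21, 52, 58, 75, 94, 148, 156]

Pooled cuts: [13, 21, 30, 52, 58, 64, 75, 87, 94, 99, 122, 127, 136, 148, 156]

Fragment lengths:
  [0,13): 13 bp
  [13,21): 8 bp
  [21,30): 9 bp
  [30,52): 22 bp
  [52,58): 6 bp
  [58,64): 6 bp
  [64,75): 11 bp
  [75,87): 12 bp
  [87,94): 7 bp
  [94,99): 5 bp
  [99,122): 23 bp
  [122,127): 5 bp
  [127,136): 9 bp
  [136,148): 12 bp
  [148,156): 8 bp
  [156,179): 23 bp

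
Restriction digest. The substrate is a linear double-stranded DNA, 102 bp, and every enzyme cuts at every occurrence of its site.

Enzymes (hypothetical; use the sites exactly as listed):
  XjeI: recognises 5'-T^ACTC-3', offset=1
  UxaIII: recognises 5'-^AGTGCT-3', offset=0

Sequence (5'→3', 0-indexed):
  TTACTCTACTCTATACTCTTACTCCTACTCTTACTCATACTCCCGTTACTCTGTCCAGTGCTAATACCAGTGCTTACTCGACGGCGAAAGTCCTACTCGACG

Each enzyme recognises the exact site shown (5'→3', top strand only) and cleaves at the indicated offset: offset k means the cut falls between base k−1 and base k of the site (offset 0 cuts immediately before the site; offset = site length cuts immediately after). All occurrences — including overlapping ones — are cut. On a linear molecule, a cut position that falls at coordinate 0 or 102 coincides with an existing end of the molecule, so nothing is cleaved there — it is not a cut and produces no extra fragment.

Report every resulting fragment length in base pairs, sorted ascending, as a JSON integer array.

Site scan:
  XjeI (TACTC, off=1): starts [1, 6, 13, 19, 25, 31, 37, 46, 74, 93] → cuts [2, 7, 14, 20, 26, 32, 38, 47, 75, 94]
  UxaIII (AGTGCT, off=0): starts [56, 68] → cuts [56, 68]

All cut coordinates (distinct, sorted): [2, 7, 14, 20, 26, 32, 38, 47, 56, 68, 75, 94]

Fragments:
  [0,2): 2 bp
  [2,7): 5 bp
  [7,14): 7 bp
  [14,20): 6 bp
  [20,26): 6 bp
  [26,32): 6 bp
  [32,38): 6 bp
  [38,47): 9 bp
  [47,56): 9 bp
  [56,68): 12 bp
  [68,75): 7 bp
  [75,94): 19 bp
  [94,102): 8 bp

[2,5,6,6,6,6,7,7,8,9,9,12,19]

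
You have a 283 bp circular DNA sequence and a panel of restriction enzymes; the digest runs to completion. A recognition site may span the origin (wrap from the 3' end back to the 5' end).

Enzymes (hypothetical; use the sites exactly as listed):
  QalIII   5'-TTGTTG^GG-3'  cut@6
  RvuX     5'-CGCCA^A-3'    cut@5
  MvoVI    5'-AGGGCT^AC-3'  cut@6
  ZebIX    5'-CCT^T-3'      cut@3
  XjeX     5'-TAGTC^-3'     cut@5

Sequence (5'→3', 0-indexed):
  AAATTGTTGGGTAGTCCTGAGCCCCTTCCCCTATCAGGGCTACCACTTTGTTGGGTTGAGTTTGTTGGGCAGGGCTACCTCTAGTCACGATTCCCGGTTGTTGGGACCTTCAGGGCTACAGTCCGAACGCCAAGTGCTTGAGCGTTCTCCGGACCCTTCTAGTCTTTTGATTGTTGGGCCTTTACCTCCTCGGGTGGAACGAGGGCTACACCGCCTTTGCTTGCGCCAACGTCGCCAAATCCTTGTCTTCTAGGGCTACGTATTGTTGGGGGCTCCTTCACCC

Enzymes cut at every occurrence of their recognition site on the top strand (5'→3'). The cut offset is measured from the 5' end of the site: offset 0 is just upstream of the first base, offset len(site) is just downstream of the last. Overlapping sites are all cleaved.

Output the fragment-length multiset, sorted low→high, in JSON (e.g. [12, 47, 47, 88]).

Per-enzyme occurrences:
  QalIII TTGTTGGG/6: at [3, 47, 61, 97, 170, 262] ⇒ [9, 53, 67, 103, 176, 268]
  RvuX CGCCAA/5: at [127, 223, 232] ⇒ [132, 228, 237]
  MvoVI AGGGCTAC/6: at [35, 70, 111, 201, 251] ⇒ [41, 76, 117, 207, 257]
  ZebIX CCTT/3: at [23, 106, 154, 178, 213, 240, 274] ⇒ [26, 109, 157, 181, 216, 243, 277]
  XjeX TAGTC/5: at [11, 81, 159] ⇒ [16, 86, 164]

Pooled cuts: [9, 16, 26, 41, 53, 67, 76, 86, 103, 109, 117, 132, 157, 164, 176, 181, 207, 216, 228, 237, 243, 257, 268, 277]

Fragments:
  9→16: 7 bp
  16→26: 10 bp
  26→41: 15 bp
  41→53: 12 bp
  53→67: 14 bp
  67→76: 9 bp
  76→86: 10 bp
  86→103: 17 bp
  103→109: 6 bp
  109→117: 8 bp
  117→132: 15 bp
  132→157: 25 bp
  157→164: 7 bp
  164→176: 12 bp
  176→181: 5 bp
  181→207: 26 bp
  207→216: 9 bp
  216→228: 12 bp
  228→237: 9 bp
  237→243: 6 bp
  243→257: 14 bp
  257→268: 11 bp
  268→277: 9 bp
  277→9 (wrap): 283-277+9 = 15 bp

[5,6,6,7,7,8,9,9,9,9,10,10,11,12,12,12,14,14,15,15,15,17,25,26]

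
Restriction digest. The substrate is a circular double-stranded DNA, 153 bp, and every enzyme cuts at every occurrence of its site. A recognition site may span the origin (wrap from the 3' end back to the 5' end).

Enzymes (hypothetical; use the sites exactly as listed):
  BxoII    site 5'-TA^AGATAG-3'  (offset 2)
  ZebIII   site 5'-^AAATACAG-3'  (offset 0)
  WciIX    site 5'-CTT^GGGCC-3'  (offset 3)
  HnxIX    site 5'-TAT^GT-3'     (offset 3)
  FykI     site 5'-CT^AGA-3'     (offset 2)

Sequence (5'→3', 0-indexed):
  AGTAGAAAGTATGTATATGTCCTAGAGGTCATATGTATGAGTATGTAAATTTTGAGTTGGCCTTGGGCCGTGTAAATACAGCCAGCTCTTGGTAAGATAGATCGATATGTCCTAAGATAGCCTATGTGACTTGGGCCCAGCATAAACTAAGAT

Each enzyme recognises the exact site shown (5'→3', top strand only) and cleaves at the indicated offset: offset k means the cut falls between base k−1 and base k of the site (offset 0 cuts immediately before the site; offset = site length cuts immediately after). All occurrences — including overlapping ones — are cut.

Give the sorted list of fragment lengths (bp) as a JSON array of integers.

[5,6,6,7,9,10,11,11,14,16,17,20,21]

Site scan:
  BxoII (TAAGATAG, off=2): starts [92, 112, 147] → cuts [94, 114, 149]
  ZebIII (AAATACAG, off=0): starts [73] → cuts [73]
  WciIX (CTTGGGCC, off=3): starts [61, 129] → cuts [64, 132]
  HnxIX (TATGT, off=3): starts [9, 15, 31, 41, 105, 122] → cuts [12, 18, 34, 44, 108, 125]
  FykI (CTAGA, off=2): starts [21] → cuts [23]

Pooled cuts: [12, 18, 23, 34, 44, 64, 73, 94, 108, 114, 125, 132, 149]

Fragment lengths:
  12→18: 6 bp
  18→23: 5 bp
  23→34: 11 bp
  34→44: 10 bp
  44→64: 20 bp
  64→73: 9 bp
  73→94: 21 bp
  94→108: 14 bp
  108→114: 6 bp
  114→125: 11 bp
  125→132: 7 bp
  132→149: 17 bp
  149→12 (wrap): 153-149+12 = 16 bp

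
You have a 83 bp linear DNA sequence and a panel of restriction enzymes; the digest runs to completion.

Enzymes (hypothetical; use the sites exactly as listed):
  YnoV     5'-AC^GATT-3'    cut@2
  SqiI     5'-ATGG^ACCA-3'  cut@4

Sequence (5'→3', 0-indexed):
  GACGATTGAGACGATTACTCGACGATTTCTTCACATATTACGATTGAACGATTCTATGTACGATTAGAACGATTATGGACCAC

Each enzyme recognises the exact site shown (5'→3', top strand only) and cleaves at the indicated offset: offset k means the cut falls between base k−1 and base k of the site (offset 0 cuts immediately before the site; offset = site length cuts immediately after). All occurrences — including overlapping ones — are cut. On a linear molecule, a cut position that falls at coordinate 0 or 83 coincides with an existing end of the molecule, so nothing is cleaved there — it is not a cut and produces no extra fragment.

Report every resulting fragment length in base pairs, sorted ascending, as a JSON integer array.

[3,5,8,8,9,9,11,12,18]

Scan for sites:
  YnoV ACGATT/2: at [1, 10, 21, 39, 47, 59, 68] ⇒ [3, 12, 23, 41, 49, 61, 70]
  SqiI ATGGACCA/4: at [74] ⇒ [78]

All cut coordinates (distinct, sorted): [3, 12, 23, 41, 49, 61, 70, 78]

Fragment lengths:
  [0,3): 3 bp
  [3,12): 9 bp
  [12,23): 11 bp
  [23,41): 18 bp
  [41,49): 8 bp
  [49,61): 12 bp
  [61,70): 9 bp
  [70,78): 8 bp
  [78,83): 5 bp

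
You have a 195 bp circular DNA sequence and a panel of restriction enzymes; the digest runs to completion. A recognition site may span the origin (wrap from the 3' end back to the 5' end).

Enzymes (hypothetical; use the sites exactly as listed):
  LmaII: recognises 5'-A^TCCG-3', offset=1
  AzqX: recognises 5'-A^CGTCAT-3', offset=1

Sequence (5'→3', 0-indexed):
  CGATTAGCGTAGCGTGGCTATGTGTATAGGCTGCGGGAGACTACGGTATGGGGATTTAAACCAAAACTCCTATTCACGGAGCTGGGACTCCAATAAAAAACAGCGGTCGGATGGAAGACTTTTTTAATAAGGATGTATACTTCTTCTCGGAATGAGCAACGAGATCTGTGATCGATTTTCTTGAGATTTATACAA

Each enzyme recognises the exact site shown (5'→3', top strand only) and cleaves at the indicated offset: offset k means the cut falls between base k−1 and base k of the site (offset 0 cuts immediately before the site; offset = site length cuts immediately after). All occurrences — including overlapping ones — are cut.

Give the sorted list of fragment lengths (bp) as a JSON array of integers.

[195]

Per-enzyme occurrences:
  LmaII (ATCCG, off=1): no sites
  AzqX (ACGTCAT, off=1): no sites

All cut coordinates (distinct, sorted): ∅

Fragment lengths:
  no cuts → one circular fragment of 195 bp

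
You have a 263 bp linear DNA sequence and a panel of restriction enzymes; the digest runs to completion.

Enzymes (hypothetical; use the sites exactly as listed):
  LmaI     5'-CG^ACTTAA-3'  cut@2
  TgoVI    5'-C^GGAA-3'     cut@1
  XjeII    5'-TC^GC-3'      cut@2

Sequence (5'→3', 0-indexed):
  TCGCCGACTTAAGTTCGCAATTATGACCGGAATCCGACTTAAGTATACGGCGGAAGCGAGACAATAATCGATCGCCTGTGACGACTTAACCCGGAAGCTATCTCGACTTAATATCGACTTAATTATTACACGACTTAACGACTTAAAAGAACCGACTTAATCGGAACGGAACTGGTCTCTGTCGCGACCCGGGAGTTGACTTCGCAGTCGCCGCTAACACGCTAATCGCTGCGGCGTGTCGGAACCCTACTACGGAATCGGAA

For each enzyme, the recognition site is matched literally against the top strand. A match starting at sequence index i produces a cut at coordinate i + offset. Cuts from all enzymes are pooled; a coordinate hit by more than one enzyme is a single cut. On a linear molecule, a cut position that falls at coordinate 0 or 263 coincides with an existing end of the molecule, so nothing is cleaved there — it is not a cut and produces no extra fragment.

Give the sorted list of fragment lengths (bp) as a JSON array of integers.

[2,4,4,5,6,6,8,8,8,9,10,10,11,12,13,13,13,14,15,16,16,18,20,22]

Per-enzyme occurrences:
  LmaI (CGACTTAA, off=2): starts [4, 34, 81, 103, 114, 130, 138, 152] → cuts [6, 36, 83, 105, 116, 132, 140, 154]
  TgoVI (CGGAA, off=1): starts [27, 50, 91, 161, 166, 239, 252, 258] → cuts [28, 51, 92, 162, 167, 240, 253, 259]
  XjeII (TCGC, off=2): starts [0, 14, 71, 181, 201, 207, 225] → cuts [2, 16, 73, 183, 203, 209, 227]

Pooled cuts: [2, 6, 16, 28, 36, 51, 73, 83, 92, 105, 116, 132, 140, 154, 162, 167, 183, 203, 209, 227, 240, 253, 259]

Fragments:
  [0,2): 2 bp
  [2,6): 4 bp
  [6,16): 10 bp
  [16,28): 12 bp
  [28,36): 8 bp
  [36,51): 15 bp
  [51,73): 22 bp
  [73,83): 10 bp
  [83,92): 9 bp
  [92,105): 13 bp
  [105,116): 11 bp
  [116,132): 16 bp
  [132,140): 8 bp
  [140,154): 14 bp
  [154,162): 8 bp
  [162,167): 5 bp
  [167,183): 16 bp
  [183,203): 20 bp
  [203,209): 6 bp
  [209,227): 18 bp
  [227,240): 13 bp
  [240,253): 13 bp
  [253,259): 6 bp
  [259,263): 4 bp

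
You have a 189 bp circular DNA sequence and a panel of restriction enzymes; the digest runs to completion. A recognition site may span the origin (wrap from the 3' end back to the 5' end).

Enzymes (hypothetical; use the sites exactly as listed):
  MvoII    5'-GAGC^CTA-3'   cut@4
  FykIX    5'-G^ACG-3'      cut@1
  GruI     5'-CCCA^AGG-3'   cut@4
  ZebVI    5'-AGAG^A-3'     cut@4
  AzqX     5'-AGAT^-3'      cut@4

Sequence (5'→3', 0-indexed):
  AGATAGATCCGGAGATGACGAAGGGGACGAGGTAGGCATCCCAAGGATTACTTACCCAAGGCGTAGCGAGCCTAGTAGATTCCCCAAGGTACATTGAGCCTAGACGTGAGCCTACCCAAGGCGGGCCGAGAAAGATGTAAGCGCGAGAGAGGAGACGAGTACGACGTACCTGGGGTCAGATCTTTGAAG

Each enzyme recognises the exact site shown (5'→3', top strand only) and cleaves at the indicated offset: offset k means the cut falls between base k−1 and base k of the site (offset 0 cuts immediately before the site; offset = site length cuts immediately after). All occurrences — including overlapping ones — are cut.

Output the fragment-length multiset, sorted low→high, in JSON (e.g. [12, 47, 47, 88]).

[1,2,4,4,5,6,7,8,8,9,9,9,10,13,13,13,15,17,18,18]

Scan for sites:
  MvoII (GAGCCTA, off=4): starts [67, 95, 107] → cuts [71, 99, 111]
  FykIX (GACG, off=1): starts [16, 25, 102, 153, 162] → cuts [17, 26, 103, 154, 163]
  GruI (CCCAAGG, off=4): starts [39, 54, 82, 114] → cuts [43, 58, 86, 118]
  ZebVI (AGAGA, off=4): starts [145, 187] → cuts [2, 149]
  AzqX (AGAT, off=4): starts [0, 4, 12, 76, 132, 177] → cuts [4, 8, 16, 80, 136, 181]

Pooled cuts: [2, 4, 8, 16, 17, 26, 43, 58, 71, 80, 86, 99, 103, 111, 118, 136, 149, 154, 163, 181]

Fragment lengths:
  2→4: 2 bp
  4→8: 4 bp
  8→16: 8 bp
  16→17: 1 bp
  17→26: 9 bp
  26→43: 17 bp
  43→58: 15 bp
  58→71: 13 bp
  71→80: 9 bp
  80→86: 6 bp
  86→99: 13 bp
  99→103: 4 bp
  103→111: 8 bp
  111→118: 7 bp
  118→136: 18 bp
  136→149: 13 bp
  149→154: 5 bp
  154→163: 9 bp
  163→181: 18 bp
  181→2 (wrap): 189-181+2 = 10 bp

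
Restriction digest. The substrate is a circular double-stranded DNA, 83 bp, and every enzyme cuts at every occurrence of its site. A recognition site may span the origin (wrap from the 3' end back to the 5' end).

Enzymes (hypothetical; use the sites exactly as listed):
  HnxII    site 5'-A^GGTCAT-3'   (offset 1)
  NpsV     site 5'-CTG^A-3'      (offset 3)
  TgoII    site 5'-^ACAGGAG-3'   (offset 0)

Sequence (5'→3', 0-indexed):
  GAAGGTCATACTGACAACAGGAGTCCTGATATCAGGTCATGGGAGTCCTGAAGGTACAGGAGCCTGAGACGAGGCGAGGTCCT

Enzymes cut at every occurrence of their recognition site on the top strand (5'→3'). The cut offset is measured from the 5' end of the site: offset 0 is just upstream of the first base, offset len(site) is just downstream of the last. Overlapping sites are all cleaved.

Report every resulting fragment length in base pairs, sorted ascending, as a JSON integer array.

[2,3,5,6,10,11,12,16,18]

Site scan:
  HnxII (AGGTCAT, off=1): starts [2, 33] → cuts [3, 34]
  NpsV (CTGA, off=3): starts [10, 25, 47, 63, 81] → cuts [1, 13, 28, 50, 66]
  TgoII (ACAGGAG, off=0): starts [16, 55] → cuts [16, 55]

Pooled cuts: [1, 3, 13, 16, 28, 34, 50, 55, 66]

Fragment lengths:
  1→3: 2 bp
  3→13: 10 bp
  13→16: 3 bp
  16→28: 12 bp
  28→34: 6 bp
  34→50: 16 bp
  50→55: 5 bp
  55→66: 11 bp
  66→1 (wrap): 83-66+1 = 18 bp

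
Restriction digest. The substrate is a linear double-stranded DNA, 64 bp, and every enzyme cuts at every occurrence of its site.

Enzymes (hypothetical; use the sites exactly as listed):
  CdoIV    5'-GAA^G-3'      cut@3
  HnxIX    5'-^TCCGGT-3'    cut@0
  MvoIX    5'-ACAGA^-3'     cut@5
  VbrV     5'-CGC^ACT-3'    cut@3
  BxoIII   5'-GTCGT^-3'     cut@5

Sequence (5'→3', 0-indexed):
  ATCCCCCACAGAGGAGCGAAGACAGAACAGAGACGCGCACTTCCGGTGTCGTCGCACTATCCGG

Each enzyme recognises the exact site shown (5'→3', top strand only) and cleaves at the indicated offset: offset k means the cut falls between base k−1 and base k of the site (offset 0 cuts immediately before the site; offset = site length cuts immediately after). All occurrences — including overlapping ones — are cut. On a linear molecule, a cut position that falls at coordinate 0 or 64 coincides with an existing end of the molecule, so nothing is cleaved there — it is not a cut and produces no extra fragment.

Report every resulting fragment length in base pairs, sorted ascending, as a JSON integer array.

[3,3,5,6,7,8,9,11,12]

Scan for sites:
  CdoIV GAAG/3: at [17] ⇒ [20]
  HnxIX TCCGGT/0: at [41] ⇒ [41]
  MvoIX ACAGA/5: at [7, 21, 26] ⇒ [12, 26, 31]
  VbrV CGCACT/3: at [35, 52] ⇒ [38, 55]
  BxoIII GTCGT/5: at [47] ⇒ [52]

All cut coordinates (distinct, sorted): [12, 20, 26, 31, 38, 41, 52, 55]

Fragments:
  [0,12): 12 bp
  [12,20): 8 bp
  [20,26): 6 bp
  [26,31): 5 bp
  [31,38): 7 bp
  [38,41): 3 bp
  [41,52): 11 bp
  [52,55): 3 bp
  [55,64): 9 bp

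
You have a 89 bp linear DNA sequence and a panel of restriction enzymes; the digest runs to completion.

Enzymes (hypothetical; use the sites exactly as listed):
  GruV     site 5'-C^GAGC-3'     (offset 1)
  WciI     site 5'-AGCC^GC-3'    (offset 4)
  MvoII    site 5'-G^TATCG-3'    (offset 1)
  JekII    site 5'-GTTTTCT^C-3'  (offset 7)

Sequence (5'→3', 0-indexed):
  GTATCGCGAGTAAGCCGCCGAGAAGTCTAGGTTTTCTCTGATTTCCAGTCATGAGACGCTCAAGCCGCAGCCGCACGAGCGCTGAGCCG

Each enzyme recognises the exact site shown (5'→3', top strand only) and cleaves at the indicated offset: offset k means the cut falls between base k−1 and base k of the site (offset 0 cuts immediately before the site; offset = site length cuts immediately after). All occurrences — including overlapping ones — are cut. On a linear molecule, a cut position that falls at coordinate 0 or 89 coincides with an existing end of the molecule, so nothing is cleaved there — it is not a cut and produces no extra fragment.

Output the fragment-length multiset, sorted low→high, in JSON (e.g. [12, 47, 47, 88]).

Scan for sites:
  GruV (CGAGC, off=1): starts [75] → cuts [76]
  WciI (AGCCGC, off=4): starts [12, 62, 68] → cuts [16, 66, 72]
  MvoII (GTATCG, off=1): starts [0] → cuts [1]
  JekII (GTTTTCTC, off=7): starts [30] → cuts [37]

Pooled cuts: [1, 16, 37, 66, 72, 76]

Fragments:
  [0,1): 1 bp
  [1,16): 15 bp
  [16,37): 21 bp
  [37,66): 29 bp
  [66,72): 6 bp
  [72,76): 4 bp
  [76,89): 13 bp

[1,4,6,13,15,21,29]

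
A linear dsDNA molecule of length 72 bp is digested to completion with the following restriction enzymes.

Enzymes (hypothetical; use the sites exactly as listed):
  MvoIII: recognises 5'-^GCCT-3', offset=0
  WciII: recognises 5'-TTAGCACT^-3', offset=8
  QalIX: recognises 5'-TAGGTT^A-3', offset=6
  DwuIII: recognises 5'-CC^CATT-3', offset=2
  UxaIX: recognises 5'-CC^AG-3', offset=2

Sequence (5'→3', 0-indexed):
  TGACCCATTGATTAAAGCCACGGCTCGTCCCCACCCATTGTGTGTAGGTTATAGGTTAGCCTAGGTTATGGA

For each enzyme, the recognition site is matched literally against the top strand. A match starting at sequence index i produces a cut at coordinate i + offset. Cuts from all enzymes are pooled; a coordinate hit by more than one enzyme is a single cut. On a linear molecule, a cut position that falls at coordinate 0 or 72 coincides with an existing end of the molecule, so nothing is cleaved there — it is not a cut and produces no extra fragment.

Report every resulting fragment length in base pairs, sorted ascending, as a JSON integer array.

[1,5,5,7,9,15,30]

Site scan:
  MvoIII GCCT/0: at [58] ⇒ [58]
  WciII (TTAGCACT, off=8): no sites
  QalIX TAGGTTA/6: at [44, 51, 61] ⇒ [50, 57, 67]
  DwuIII CCCATT/2: at [3, 33] ⇒ [5, 35]
  UxaIX (CCAG, off=2): no sites

Pooled cuts: [5, 35, 50, 57, 58, 67]

Fragment lengths:
  [0,5): 5 bp
  [5,35): 30 bp
  [35,50): 15 bp
  [50,57): 7 bp
  [57,58): 1 bp
  [58,67): 9 bp
  [67,72): 5 bp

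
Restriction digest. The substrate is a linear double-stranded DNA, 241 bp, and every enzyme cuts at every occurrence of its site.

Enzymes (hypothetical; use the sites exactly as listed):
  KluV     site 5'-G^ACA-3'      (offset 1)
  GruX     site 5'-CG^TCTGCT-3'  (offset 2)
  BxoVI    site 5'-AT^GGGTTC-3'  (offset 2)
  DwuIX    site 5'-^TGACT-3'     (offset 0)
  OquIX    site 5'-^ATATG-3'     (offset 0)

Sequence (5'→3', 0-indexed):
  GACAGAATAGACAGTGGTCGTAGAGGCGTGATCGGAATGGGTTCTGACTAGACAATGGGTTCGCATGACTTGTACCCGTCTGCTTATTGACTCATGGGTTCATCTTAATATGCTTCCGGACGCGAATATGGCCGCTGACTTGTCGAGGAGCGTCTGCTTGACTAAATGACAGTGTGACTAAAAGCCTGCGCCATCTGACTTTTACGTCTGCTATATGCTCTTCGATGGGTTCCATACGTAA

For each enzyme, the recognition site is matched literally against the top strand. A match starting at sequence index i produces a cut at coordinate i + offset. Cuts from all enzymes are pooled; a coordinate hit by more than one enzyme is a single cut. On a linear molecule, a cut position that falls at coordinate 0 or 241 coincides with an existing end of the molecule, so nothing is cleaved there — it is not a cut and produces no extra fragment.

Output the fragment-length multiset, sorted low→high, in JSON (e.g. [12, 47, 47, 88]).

[1,5,6,6,6,6,7,8,9,9,9,10,10,11,12,13,14,15,17,18,21,28]

Scan for sites:
  KluV GACA/1: at [0, 9, 50, 167] ⇒ [1, 10, 51, 168]
  GruX CGTCTGCT/2: at [76, 150, 204] ⇒ [78, 152, 206]
  BxoVI ATGGGTTC/2: at [36, 54, 93, 224] ⇒ [38, 56, 95, 226]
  DwuIX TGACT/0: at [44, 65, 87, 135, 158, 174, 195] ⇒ [44, 65, 87, 135, 158, 174, 195]
  OquIX ATATG/0: at [107, 125, 212] ⇒ [107, 125, 212]

All cut coordinates (distinct, sorted): [1, 10, 38, 44, 51, 56, 65, 78, 87, 95, 107, 125, 135, 152, 158, 168, 174, 195, 206, 212, 226]

Fragment lengths:
  [0,1): 1 bp
  [1,10): 9 bp
  [10,38): 28 bp
  [38,44): 6 bp
  [44,51): 7 bp
  [51,56): 5 bp
  [56,65): 9 bp
  [65,78): 13 bp
  [78,87): 9 bp
  [87,95): 8 bp
  [95,107): 12 bp
  [107,125): 18 bp
  [125,135): 10 bp
  [135,152): 17 bp
  [152,158): 6 bp
  [158,168): 10 bp
  [168,174): 6 bp
  [174,195): 21 bp
  [195,206): 11 bp
  [206,212): 6 bp
  [212,226): 14 bp
  [226,241): 15 bp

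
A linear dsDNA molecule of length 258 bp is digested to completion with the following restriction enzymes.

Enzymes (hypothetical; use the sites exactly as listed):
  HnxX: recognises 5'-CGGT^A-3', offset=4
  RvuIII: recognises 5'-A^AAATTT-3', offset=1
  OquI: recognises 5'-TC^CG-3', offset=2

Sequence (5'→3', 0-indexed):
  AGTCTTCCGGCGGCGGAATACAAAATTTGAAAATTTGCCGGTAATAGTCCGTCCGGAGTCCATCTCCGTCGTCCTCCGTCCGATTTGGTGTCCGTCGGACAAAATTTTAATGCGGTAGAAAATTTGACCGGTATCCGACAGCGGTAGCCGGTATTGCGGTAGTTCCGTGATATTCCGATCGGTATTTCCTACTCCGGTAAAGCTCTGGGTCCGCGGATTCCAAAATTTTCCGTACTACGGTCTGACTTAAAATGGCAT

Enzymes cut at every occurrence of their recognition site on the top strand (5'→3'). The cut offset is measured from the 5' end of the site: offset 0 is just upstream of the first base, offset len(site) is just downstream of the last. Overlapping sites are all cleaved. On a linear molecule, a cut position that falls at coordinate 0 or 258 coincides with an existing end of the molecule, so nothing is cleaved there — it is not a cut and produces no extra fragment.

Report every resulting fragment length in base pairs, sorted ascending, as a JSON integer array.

[3,3,4,4,4,5,7,7,7,8,8,8,8,9,10,10,10,11,11,12,12,13,13,13,15,15,28]

Scan for sites:
  HnxX (CGGTA, off=4): starts [38, 112, 128, 141, 148, 156, 179, 194] → cuts [42, 116, 132, 145, 152, 160, 183, 198]
  RvuIII (AAAATTT, off=1): starts [21, 29, 100, 118, 221] → cuts [22, 30, 101, 119, 222]
  OquI (TCCG, off=2): starts [5, 47, 51, 64, 74, 78, 90, 133, 163, 173, 192, 209, 228] → cuts [7, 49, 53, 66, 76, 80, 92, 135, 165, 175, 194, 211, 230]

All cut coordinates (distinct, sorted): [7, 22, 30, 42, 49, 53, 66, 76, 80, 92, 101, 116, 119, 132, 135, 145, 152, 160, 165, 175, 183, 194, 198, 211, 222, 230]

Fragments:
  [0,7): 7 bp
  [7,22): 15 bp
  [22,30): 8 bp
  [30,42): 12 bp
  [42,49): 7 bp
  [49,53): 4 bp
  [53,66): 13 bp
  [66,76): 10 bp
  [76,80): 4 bp
  [80,92): 12 bp
  [92,101): 9 bp
  [101,116): 15 bp
  [116,119): 3 bp
  [119,132): 13 bp
  [132,135): 3 bp
  [135,145): 10 bp
  [145,152): 7 bp
  [152,160): 8 bp
  [160,165): 5 bp
  [165,175): 10 bp
  [175,183): 8 bp
  [183,194): 11 bp
  [194,198): 4 bp
  [198,211): 13 bp
  [211,222): 11 bp
  [222,230): 8 bp
  [230,258): 28 bp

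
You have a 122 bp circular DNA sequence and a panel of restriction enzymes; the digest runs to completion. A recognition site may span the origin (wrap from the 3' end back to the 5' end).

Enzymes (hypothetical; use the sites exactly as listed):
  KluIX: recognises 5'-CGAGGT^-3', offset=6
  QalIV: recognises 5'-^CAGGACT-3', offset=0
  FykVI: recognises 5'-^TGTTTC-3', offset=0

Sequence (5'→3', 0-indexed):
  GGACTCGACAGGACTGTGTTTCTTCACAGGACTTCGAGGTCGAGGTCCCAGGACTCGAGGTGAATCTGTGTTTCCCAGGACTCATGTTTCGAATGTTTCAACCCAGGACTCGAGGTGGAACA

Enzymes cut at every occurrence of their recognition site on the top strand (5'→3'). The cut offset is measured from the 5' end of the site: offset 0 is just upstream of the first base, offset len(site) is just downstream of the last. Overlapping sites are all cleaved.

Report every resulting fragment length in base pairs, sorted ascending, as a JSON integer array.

[2,4,6,7,7,8,9,9,10,10,10,13,13,14]

Per-enzyme occurrences:
  KluIX (CGAGGT, off=6): starts [34, 40, 55, 110] → cuts [40, 46, 61, 116]
  QalIV (CAGGACT, off=0): starts [8, 26, 48, 75, 103, 120] → cuts [8, 26, 48, 75, 103, 120]
  FykVI (TGTTTC, off=0): starts [16, 68, 84, 93] → cuts [16, 68, 84, 93]

Pooled cuts: [8, 16, 26, 40, 46, 48, 61, 68, 75, 84, 93, 103, 116, 120]

Fragment lengths:
  8→16: 8 bp
  16→26: 10 bp
  26→40: 14 bp
  40→46: 6 bp
  46→48: 2 bp
  48→61: 13 bp
  61→68: 7 bp
  68→75: 7 bp
  75→84: 9 bp
  84→93: 9 bp
  93→103: 10 bp
  103→116: 13 bp
  116→120: 4 bp
  120→8 (wrap): 122-120+8 = 10 bp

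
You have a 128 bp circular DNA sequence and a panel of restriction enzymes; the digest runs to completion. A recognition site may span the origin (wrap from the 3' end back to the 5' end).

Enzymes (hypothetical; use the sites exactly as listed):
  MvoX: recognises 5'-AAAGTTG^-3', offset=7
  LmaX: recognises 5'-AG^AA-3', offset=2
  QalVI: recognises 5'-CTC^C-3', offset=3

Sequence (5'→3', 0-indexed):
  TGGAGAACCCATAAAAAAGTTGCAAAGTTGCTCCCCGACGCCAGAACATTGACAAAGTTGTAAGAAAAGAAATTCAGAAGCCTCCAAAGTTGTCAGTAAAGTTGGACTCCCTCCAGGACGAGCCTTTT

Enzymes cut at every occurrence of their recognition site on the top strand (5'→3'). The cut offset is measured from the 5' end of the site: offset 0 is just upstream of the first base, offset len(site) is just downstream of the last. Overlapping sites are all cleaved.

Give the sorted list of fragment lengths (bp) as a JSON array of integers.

[3,4,4,5,5,7,8,8,8,11,12,16,17,20]

Scan for sites:
  MvoX AAAGTTG/7: at [15, 23, 53, 85, 97] ⇒ [22, 30, 60, 92, 104]
  LmaX AGAA/2: at [3, 42, 62, 67, 75] ⇒ [5, 44, 64, 69, 77]
  QalVI CTCC/3: at [30, 81, 106, 110] ⇒ [33, 84, 109, 113]

Pooled cuts: [5, 22, 30, 33, 44, 60, 64, 69, 77, 84, 92, 104, 109, 113]

Fragment lengths:
  5→22: 17 bp
  22→30: 8 bp
  30→33: 3 bp
  33→44: 11 bp
  44→60: 16 bp
  60→64: 4 bp
  64→69: 5 bp
  69→77: 8 bp
  77→84: 7 bp
  84→92: 8 bp
  92→104: 12 bp
  104→109: 5 bp
  109→113: 4 bp
  113→5 (wrap): 128-113+5 = 20 bp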